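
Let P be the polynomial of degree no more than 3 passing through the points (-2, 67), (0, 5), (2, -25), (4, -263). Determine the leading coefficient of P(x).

Write P(x) = ax^3 + bx^2 + cx + d. Substituting each data point gives a linear system:
  -8a + 4b - 2c + d = 67
  d = 5
  8a + 4b + 2c + d = -25
  64a + 16b + 4c + d = -263
Solving the system yields a = -5, b = 4, c = -3, d = 5.
So P(x) = -5x^3 + 4x^2 - 3x + 5.
The leading coefficient is -5.

-5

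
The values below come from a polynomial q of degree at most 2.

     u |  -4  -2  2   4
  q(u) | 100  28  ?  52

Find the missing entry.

4

The 3 known points determine the degree-2 polynomial uniquely.
Write q(u) = au^2 + bu + c. Substituting each data point gives a linear system:
  16a - 4b + c = 100
  4a - 2b + c = 28
  16a + 4b + c = 52
Solving the system yields a = 5, b = -6, c = -4.
So q(u) = 5u^2 - 6u - 4.
Then q(2) = 4.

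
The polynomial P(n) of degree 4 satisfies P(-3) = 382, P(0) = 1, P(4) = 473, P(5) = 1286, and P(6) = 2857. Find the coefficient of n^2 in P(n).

1

Write P(n) = an^4 + bn^3 + cn^2 + dn + e. Substituting each data point gives a linear system:
  81a - 27b + 9c - 3d + e = 382
  e = 1
  256a + 64b + 16c + 4d + e = 473
  625a + 125b + 25c + 5d + e = 1286
  1296a + 216b + 36c + 6d + e = 2857
Solving the system yields a = 3, b = -5, c = 1, d = 2, e = 1.
So P(n) = 3n^4 - 5n^3 + n^2 + 2n + 1.
The coefficient of n^2 is 1.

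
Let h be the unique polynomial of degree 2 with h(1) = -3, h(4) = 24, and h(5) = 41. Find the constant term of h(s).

-4

Write h(s) = as^2 + bs + c. Substituting each data point gives a linear system:
  a + b + c = -3
  16a + 4b + c = 24
  25a + 5b + c = 41
Solving the system yields a = 2, b = -1, c = -4.
So h(s) = 2s² - s - 4.
The constant term is -4.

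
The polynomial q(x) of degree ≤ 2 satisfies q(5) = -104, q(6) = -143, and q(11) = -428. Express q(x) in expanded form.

Using the Lagrange interpolation formula with nodes 5, 6, 11:
  L_0(x) = (x - 6)(x - 11) / 6
  L_1(x) = (x - 5)(x - 11) / -5
  L_2(x) = (x - 5)(x - 6) / 30
Then q(x) = -104·L_0(x) - 143·L_1(x) - 428·L_2(x).
Expanding and collecting terms gives q(x) = -3x^2 - 6x + 1.
Check: q(5) = -104. ✓

q(x) = -3x^2 - 6x + 1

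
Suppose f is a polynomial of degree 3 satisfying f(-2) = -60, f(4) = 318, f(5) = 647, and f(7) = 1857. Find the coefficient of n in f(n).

-1

Write f(n) = an^3 + bn^2 + cn + d. Substituting each data point gives a linear system:
  -8a + 4b - 2c + d = -60
  64a + 16b + 4c + d = 318
  125a + 25b + 5c + d = 647
  343a + 49b + 7c + d = 1857
Solving the system yields a = 6, b = -4, c = -1, d = 2.
So f(n) = 6n³ - 4n² - n + 2.
The coefficient of n is -1.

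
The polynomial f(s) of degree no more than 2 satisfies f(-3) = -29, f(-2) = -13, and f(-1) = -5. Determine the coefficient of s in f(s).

Write f(s) = as^2 + bs + c. Substituting each data point gives a linear system:
  9a - 3b + c = -29
  4a - 2b + c = -13
  a - b + c = -5
Solving the system yields a = -4, b = -4, c = -5.
So f(s) = -4s^2 - 4s - 5.
The coefficient of s is -4.

-4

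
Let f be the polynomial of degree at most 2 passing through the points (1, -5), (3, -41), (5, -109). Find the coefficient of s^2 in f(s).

Write f(s) = as^2 + bs + c. Substituting each data point gives a linear system:
  a + b + c = -5
  9a + 3b + c = -41
  25a + 5b + c = -109
Solving the system yields a = -4, b = -2, c = 1.
So f(s) = -4s^2 - 2s + 1.
The leading coefficient is -4.

-4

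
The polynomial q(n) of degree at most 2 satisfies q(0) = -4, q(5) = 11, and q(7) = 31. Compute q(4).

Write q(n) = an^2 + bn + c. Substituting each data point gives a linear system:
  c = -4
  25a + 5b + c = 11
  49a + 7b + c = 31
Solving the system yields a = 1, b = -2, c = -4.
So q(n) = n^2 - 2n - 4.
Then q(4) = 4.

4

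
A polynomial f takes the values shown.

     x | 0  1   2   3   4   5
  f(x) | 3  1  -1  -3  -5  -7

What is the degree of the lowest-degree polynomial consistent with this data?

Forward differences of the values at x = 0, 1, 2, 3, 4, 5:
  f  : 3  1  -1  -3  -5  -7
  Δ  : -2  -2  -2  -2  -2
  Δ^2: 0  0  0  0
  Δ^3: 0  0  0
  Δ^4: 0  0
  Δ^5: 0
The first differences are constant (-2) and nonzero, while all higher differences vanish, so the minimal degree is 1.

1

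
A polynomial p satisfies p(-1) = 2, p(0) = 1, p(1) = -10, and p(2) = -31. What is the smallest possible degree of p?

2

Forward differences of the values at n = -1, 0, 1, 2:
  p  : 2  1  -10  -31
  Δ  : -1  -11  -21
  Δ^2: -10  -10
  Δ^3: 0
The second differences are constant (-10) and nonzero, while all higher differences vanish, so the minimal degree is 2.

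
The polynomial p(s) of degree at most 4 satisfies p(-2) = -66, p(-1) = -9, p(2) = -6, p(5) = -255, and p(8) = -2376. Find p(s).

p(s) = -s^4 + 4s^3 - 5s^2 - s

Write p(s) = as^4 + bs^3 + cs^2 + ds + e. Substituting each data point gives a linear system:
  16a - 8b + 4c - 2d + e = -66
  a - b + c - d + e = -9
  16a + 8b + 4c + 2d + e = -6
  625a + 125b + 25c + 5d + e = -255
  4096a + 512b + 64c + 8d + e = -2376
Solving the system yields a = -1, b = 4, c = -5, d = -1, e = 0.
So p(s) = -s^4 + 4s^3 - 5s^2 - s.
Check: p(-2) = -66. ✓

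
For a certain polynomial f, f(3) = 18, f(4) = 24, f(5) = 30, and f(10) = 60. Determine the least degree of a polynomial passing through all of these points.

1

Divided differences on the nodes 3, 4, 5, 10:
  order 0: 18  24  30  60
  order 1: 6  6  6
  order 2: 0  0
  order 3: 0
The order-1 divided differences are all 6 (nonzero) and every higher order vanishes, so the data lies on a polynomial of degree exactly 1.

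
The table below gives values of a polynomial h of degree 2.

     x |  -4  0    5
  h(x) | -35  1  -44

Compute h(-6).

Write h(x) = ax^2 + bx + c. Substituting each data point gives a linear system:
  16a - 4b + c = -35
  c = 1
  25a + 5b + c = -44
Solving the system yields a = -2, b = 1, c = 1.
So h(x) = -2x^2 + x + 1.
Then h(-6) = -77.

-77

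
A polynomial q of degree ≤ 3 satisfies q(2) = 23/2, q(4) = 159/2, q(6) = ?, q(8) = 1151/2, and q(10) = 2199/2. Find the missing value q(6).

The 4 known points determine the degree-3 polynomial uniquely.
Write q(n) = an^3 + bn^2 + cn + d. Substituting each data point gives a linear system:
  8a + 4b + 2c + d = 23/2
  64a + 16b + 4c + d = 159/2
  512a + 64b + 8c + d = 1151/2
  1000a + 100b + 10c + d = 2199/2
Solving the system yields a = 1, b = 1, c = 0, d = -1/2.
So q(n) = n³ + n² - 1/2.
Then q(6) = 503/2.

503/2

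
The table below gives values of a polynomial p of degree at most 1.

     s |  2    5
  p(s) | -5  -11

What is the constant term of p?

Write p(s) = as + b. Substituting each data point gives a linear system:
  2a + b = -5
  5a + b = -11
Solving the system yields a = -2, b = -1.
So p(s) = -2s - 1.
The constant term is -1.

-1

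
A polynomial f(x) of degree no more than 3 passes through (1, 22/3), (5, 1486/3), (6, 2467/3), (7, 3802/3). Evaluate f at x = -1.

Using the Lagrange interpolation formula with nodes 1, 5, 6, 7:
  L_0(x) = (x - 5)(x - 6)(x - 7) / -120
  L_1(x) = (x - 1)(x - 6)(x - 7) / 8
  L_2(x) = (x - 1)(x - 5)(x - 7) / -5
  L_3(x) = (x - 1)(x - 5)(x - 6) / 12
Then f(x) = 22/3·L_0(x) + 1486/3·L_1(x) + 2467/3·L_2(x) + 3802/3·L_3(x).
Expanding and collecting terms gives f(x) = 3x^3 + 5x^2 - x + 1/3.
Evaluating at x = -1: f(-1) = 10/3.

10/3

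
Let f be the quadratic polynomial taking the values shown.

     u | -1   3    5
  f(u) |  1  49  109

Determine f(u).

Write f(u) = au^2 + bu + c. Substituting each data point gives a linear system:
  a - b + c = 1
  9a + 3b + c = 49
  25a + 5b + c = 109
Solving the system yields a = 3, b = 6, c = 4.
So f(u) = 3u^2 + 6u + 4.
Check: f(-1) = 1. ✓

f(u) = 3u^2 + 6u + 4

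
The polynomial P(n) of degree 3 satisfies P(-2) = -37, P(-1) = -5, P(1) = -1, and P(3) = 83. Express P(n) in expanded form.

Write P(n) = an^3 + bn^2 + cn + d. Substituting each data point gives a linear system:
  -8a + 4b - 2c + d = -37
  -a + b - c + d = -5
  a + b + c + d = -1
  27a + 9b + 3c + d = 83
Solving the system yields a = 4, b = -2, c = -2, d = -1.
So P(n) = 4n³ - 2n² - 2n - 1.
Check: P(-2) = -37. ✓

P(n) = 4n^3 - 2n^2 - 2n - 1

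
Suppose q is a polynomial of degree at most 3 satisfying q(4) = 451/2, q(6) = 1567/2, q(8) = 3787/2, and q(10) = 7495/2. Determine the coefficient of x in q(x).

5

Write q(x) = ax^3 + bx^2 + cx + d. Substituting each data point gives a linear system:
  64a + 16b + 4c + d = 451/2
  216a + 36b + 6c + d = 1567/2
  512a + 64b + 8c + d = 3787/2
  1000a + 100b + 10c + d = 7495/2
Solving the system yields a = 4, b = -3, c = 5, d = -5/2.
So q(x) = 4x^3 - 3x^2 + 5x - 5/2.
The coefficient of x is 5.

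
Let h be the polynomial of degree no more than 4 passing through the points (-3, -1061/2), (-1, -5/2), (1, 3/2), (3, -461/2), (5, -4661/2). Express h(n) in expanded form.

h(n) = -5n^4 + 6n^3 + (5/2)n^2 - 4n + 2

Using the Lagrange interpolation formula with nodes -3, -1, 1, 3, 5:
  L_0(n) = (n + 1)(n - 1)(n - 3)(n - 5) / 384
  L_1(n) = (n + 3)(n - 1)(n - 3)(n - 5) / -96
  L_2(n) = (n + 3)(n + 1)(n - 3)(n - 5) / 64
  L_3(n) = (n + 3)(n + 1)(n - 1)(n - 5) / -96
  L_4(n) = (n + 3)(n + 1)(n - 1)(n - 3) / 384
Then h(n) = -1061/2·L_0(n) - 5/2·L_1(n) + 3/2·L_2(n) - 461/2·L_3(n) - 4661/2·L_4(n).
Expanding and collecting terms gives h(n) = -5n⁴ + 6n³ + (5/2)n² - 4n + 2.
Check: h(5) = -4661/2. ✓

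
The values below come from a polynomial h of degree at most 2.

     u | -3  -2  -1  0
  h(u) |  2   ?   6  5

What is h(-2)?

5

The 3 known points determine the degree-2 polynomial uniquely.
Write h(u) = au^2 + bu + c. Substituting each data point gives a linear system:
  9a - 3b + c = 2
  a - b + c = 6
  c = 5
Solving the system yields a = -1, b = -2, c = 5.
So h(u) = -u^2 - 2u + 5.
Then h(-2) = 5.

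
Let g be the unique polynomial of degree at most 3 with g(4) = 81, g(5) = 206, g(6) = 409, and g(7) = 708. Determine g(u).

g(u) = 3u^3 - 6u^2 - 4u + 1

Write g(u) = au^3 + bu^2 + cu + d. Substituting each data point gives a linear system:
  64a + 16b + 4c + d = 81
  125a + 25b + 5c + d = 206
  216a + 36b + 6c + d = 409
  343a + 49b + 7c + d = 708
Solving the system yields a = 3, b = -6, c = -4, d = 1.
So g(u) = 3u^3 - 6u^2 - 4u + 1.
Check: g(4) = 81. ✓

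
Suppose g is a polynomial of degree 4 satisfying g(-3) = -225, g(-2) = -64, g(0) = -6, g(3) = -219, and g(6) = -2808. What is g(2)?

-60

Write g(x) = ax^4 + bx^3 + cx^2 + dx + e. Substituting each data point gives a linear system:
  81a - 27b + 9c - 3d + e = -225
  16a - 8b + 4c - 2d + e = -64
  e = -6
  81a + 27b + 9c + 3d + e = -219
  1296a + 216b + 36c + 6d + e = -2808
Solving the system yields a = -2, b = 0, c = -6, d = 1, e = -6.
So g(x) = -2x^4 - 6x^2 + x - 6.
Then g(2) = -60.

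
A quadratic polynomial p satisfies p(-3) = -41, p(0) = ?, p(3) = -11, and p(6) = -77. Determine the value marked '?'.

On equispaced nodes a degree-2 polynomial has vanishing third forward difference, so
  - p(-3) + 3·p(0) - 3·p(3) + p(6) = 0.
Substituting the known values and solving for p(0):
  3·p(0) = 3
  p(0) = 1.

1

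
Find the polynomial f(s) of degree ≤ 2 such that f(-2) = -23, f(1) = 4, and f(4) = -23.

f(s) = -3s^2 + 6s + 1

Write f(s) = as^2 + bs + c. Substituting each data point gives a linear system:
  4a - 2b + c = -23
  a + b + c = 4
  16a + 4b + c = -23
Solving the system yields a = -3, b = 6, c = 1.
So f(s) = -3s² + 6s + 1.
Check: f(-2) = -23. ✓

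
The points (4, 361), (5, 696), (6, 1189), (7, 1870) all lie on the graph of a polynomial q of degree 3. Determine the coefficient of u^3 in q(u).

Write q(u) = au^3 + bu^2 + cu + d. Substituting each data point gives a linear system:
  64a + 16b + 4c + d = 361
  125a + 25b + 5c + d = 696
  216a + 36b + 6c + d = 1189
  343a + 49b + 7c + d = 1870
Solving the system yields a = 5, b = 4, c = -6, d = 1.
So q(u) = 5u^3 + 4u^2 - 6u + 1.
The leading coefficient is 5.

5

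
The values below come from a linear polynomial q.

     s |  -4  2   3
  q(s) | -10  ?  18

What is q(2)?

14

The 2 known points determine the degree-1 polynomial uniquely.
Write q(s) = as + b. Substituting each data point gives a linear system:
  -4a + b = -10
  3a + b = 18
Solving the system yields a = 4, b = 6.
So q(s) = 4s + 6.
Then q(2) = 14.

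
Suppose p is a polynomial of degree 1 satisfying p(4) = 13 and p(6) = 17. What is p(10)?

Using the Lagrange interpolation formula with nodes 4, 6:
  L_0(u) = (u - 6) / -2
  L_1(u) = (u - 4) / 2
Then p(u) = 13·L_0(u) + 17·L_1(u).
Expanding and collecting terms gives p(u) = 2u + 5.
Evaluating at u = 10: p(10) = 25.

25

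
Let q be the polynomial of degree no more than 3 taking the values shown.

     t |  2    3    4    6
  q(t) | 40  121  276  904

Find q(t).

q(t) = 4t^3 + t^2 + 4

Using the Lagrange interpolation formula with nodes 2, 3, 4, 6:
  L_0(t) = (t - 3)(t - 4)(t - 6) / -8
  L_1(t) = (t - 2)(t - 4)(t - 6) / 3
  L_2(t) = (t - 2)(t - 3)(t - 6) / -4
  L_3(t) = (t - 2)(t - 3)(t - 4) / 24
Then q(t) = 40·L_0(t) + 121·L_1(t) + 276·L_2(t) + 904·L_3(t).
Expanding and collecting terms gives q(t) = 4t^3 + t^2 + 4.
Check: q(6) = 904. ✓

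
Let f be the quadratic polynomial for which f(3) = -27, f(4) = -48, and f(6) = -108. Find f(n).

Write f(n) = an^2 + bn + c. Substituting each data point gives a linear system:
  9a + 3b + c = -27
  16a + 4b + c = -48
  36a + 6b + c = -108
Solving the system yields a = -3, b = 0, c = 0.
So f(n) = -3n².
Check: f(3) = -27. ✓

f(n) = -3n^2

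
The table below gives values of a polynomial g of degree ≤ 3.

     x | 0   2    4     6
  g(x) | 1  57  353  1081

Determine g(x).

g(x) = 4x^3 + 6x^2 + 1

Using the Lagrange interpolation formula with nodes 0, 2, 4, 6:
  L_0(x) = (x - 2)(x - 4)(x - 6) / -48
  L_1(x) = x(x - 4)(x - 6) / 16
  L_2(x) = x(x - 2)(x - 6) / -16
  L_3(x) = x(x - 2)(x - 4) / 48
Then g(x) = 1·L_0(x) + 57·L_1(x) + 353·L_2(x) + 1081·L_3(x).
Expanding and collecting terms gives g(x) = 4x^3 + 6x^2 + 1.
Check: g(0) = 1. ✓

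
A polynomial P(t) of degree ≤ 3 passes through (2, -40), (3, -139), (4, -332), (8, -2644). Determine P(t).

Using the Lagrange interpolation formula with nodes 2, 3, 4, 8:
  L_0(t) = (t - 3)(t - 4)(t - 8) / -12
  L_1(t) = (t - 2)(t - 4)(t - 8) / 5
  L_2(t) = (t - 2)(t - 3)(t - 8) / -8
  L_3(t) = (t - 2)(t - 3)(t - 4) / 120
Then P(t) = -40·L_0(t) - 139·L_1(t) - 332·L_2(t) - 2644·L_3(t).
Expanding and collecting terms gives P(t) = -5t³ - 2t² + 6t - 4.
Check: P(2) = -40. ✓

P(t) = -5t^3 - 2t^2 + 6t - 4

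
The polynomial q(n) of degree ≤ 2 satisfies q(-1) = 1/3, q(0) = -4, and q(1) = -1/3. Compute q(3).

31

Forward differences of the values at n = -1, 0, 1:
  q  : 1/3  -4  -1/3
  Δ  : -13/3  11/3
  Δ^2: 8
The second differences are constant, confirming degree 2.
Interpolating (Newton forward form) and evaluating at n = 3 gives q(3) = 31.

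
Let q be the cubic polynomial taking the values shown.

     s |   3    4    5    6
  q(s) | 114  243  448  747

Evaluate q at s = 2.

43

Using the Lagrange interpolation formula with nodes 3, 4, 5, 6:
  L_0(s) = (s - 4)(s - 5)(s - 6) / -6
  L_1(s) = (s - 3)(s - 5)(s - 6) / 2
  L_2(s) = (s - 3)(s - 4)(s - 6) / -2
  L_3(s) = (s - 3)(s - 4)(s - 5) / 6
Then q(s) = 114·L_0(s) + 243·L_1(s) + 448·L_2(s) + 747·L_3(s).
Expanding and collecting terms gives q(s) = 3s³ + 2s² + 4s + 3.
Evaluating at s = 2: q(2) = 43.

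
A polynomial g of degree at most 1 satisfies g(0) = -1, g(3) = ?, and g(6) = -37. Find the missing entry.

-19

On equispaced nodes a degree-1 polynomial has vanishing second forward difference, so
  g(0) - 2·g(3) + g(6) = 0.
Substituting the known values and solving for g(3):
  -2·g(3) = 38
  g(3) = -19.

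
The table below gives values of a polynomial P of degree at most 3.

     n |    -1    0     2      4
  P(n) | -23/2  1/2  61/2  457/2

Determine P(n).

Write P(n) = an^3 + bn^2 + cn + d. Substituting each data point gives a linear system:
  -a + b - c + d = -23/2
  d = 1/2
  8a + 4b + 2c + d = 61/2
  64a + 16b + 4c + d = 457/2
Solving the system yields a = 4, b = -3, c = 5, d = 1/2.
So P(n) = 4n³ - 3n² + 5n + 1/2.
Check: P(-1) = -23/2. ✓

P(n) = 4n^3 - 3n^2 + 5n + 1/2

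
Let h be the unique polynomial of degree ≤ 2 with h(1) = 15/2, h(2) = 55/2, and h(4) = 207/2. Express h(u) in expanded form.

Write h(u) = au^2 + bu + c. Substituting each data point gives a linear system:
  a + b + c = 15/2
  4a + 2b + c = 55/2
  16a + 4b + c = 207/2
Solving the system yields a = 6, b = 2, c = -1/2.
So h(u) = 6u² + 2u - 1/2.
Check: h(2) = 55/2. ✓

h(u) = 6u^2 + 2u - 1/2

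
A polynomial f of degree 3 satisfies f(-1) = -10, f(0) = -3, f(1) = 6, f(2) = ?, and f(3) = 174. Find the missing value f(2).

On equispaced nodes a degree-3 polynomial has vanishing fourth forward difference, so
  f(-1) - 4·f(0) + 6·f(1) - 4·f(2) + f(3) = 0.
Substituting the known values and solving for f(2):
  -4·f(2) = -212
  f(2) = 53.

53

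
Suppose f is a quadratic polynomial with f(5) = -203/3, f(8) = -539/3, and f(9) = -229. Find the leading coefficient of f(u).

Write f(u) = au^2 + bu + c. Substituting each data point gives a linear system:
  25a + 5b + c = -203/3
  64a + 8b + c = -539/3
  81a + 9b + c = -229
Solving the system yields a = -3, b = 5/3, c = -1.
So f(u) = -3u^2 + (5/3)u - 1.
The leading coefficient is -3.

-3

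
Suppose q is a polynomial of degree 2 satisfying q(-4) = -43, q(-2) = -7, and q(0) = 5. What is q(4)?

Using the Lagrange interpolation formula with nodes -4, -2, 0:
  L_0(s) = (s + 2)s / 8
  L_1(s) = (s + 4)s / -4
  L_2(s) = (s + 4)(s + 2) / 8
Then q(s) = -43·L_0(s) - 7·L_1(s) + 5·L_2(s).
Expanding and collecting terms gives q(s) = -3s² + 5.
Evaluating at s = 4: q(4) = -43.

-43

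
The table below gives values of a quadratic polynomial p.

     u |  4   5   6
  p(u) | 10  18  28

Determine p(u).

p(u) = u^2 - u - 2

Write p(u) = au^2 + bu + c. Substituting each data point gives a linear system:
  16a + 4b + c = 10
  25a + 5b + c = 18
  36a + 6b + c = 28
Solving the system yields a = 1, b = -1, c = -2.
So p(u) = u² - u - 2.
Check: p(5) = 18. ✓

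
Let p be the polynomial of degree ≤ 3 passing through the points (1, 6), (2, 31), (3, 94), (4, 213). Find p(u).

p(u) = 3u^3 + u^2 + u + 1

Write p(u) = au^3 + bu^2 + cu + d. Substituting each data point gives a linear system:
  a + b + c + d = 6
  8a + 4b + 2c + d = 31
  27a + 9b + 3c + d = 94
  64a + 16b + 4c + d = 213
Solving the system yields a = 3, b = 1, c = 1, d = 1.
So p(u) = 3u^3 + u^2 + u + 1.
Check: p(3) = 94. ✓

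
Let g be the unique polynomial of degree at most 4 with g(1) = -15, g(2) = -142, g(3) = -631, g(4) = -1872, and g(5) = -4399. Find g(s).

Write g(s) = as^4 + bs^3 + cs^2 + ds + e. Substituting each data point gives a linear system:
  a + b + c + d + e = -15
  16a + 8b + 4c + 2d + e = -142
  81a + 27b + 9c + 3d + e = -631
  256a + 64b + 16c + 4d + e = -1872
  625a + 125b + 25c + 5d + e = -4399
Solving the system yields a = -6, b = -5, c = -1, d = 1, e = -4.
So g(s) = -6s^4 - 5s^3 - s^2 + s - 4.
Check: g(1) = -15. ✓

g(s) = -6s^4 - 5s^3 - s^2 + s - 4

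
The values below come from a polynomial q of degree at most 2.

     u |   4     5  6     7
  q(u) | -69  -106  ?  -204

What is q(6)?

On equispaced nodes a degree-2 polynomial has vanishing third forward difference, so
  - q(4) + 3·q(5) - 3·q(6) + q(7) = 0.
Substituting the known values and solving for q(6):
  -3·q(6) = 453
  q(6) = -151.

-151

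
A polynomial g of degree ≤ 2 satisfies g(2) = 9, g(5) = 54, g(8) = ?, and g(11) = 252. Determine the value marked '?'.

On equispaced nodes a degree-2 polynomial has vanishing third forward difference, so
  - g(2) + 3·g(5) - 3·g(8) + g(11) = 0.
Substituting the known values and solving for g(8):
  -3·g(8) = -405
  g(8) = 135.

135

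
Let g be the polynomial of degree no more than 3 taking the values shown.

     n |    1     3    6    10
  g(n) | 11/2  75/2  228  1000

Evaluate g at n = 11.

2651/2

Write g(n) = an^3 + bn^2 + cn + d. Substituting each data point gives a linear system:
  a + b + c + d = 11/2
  27a + 9b + 3c + d = 75/2
  216a + 36b + 6c + d = 228
  1000a + 100b + 10c + d = 1000
Solving the system yields a = 1, b = -1/2, c = 5, d = 0.
So g(n) = n^3 - (1/2)n^2 + 5n.
Then g(11) = 2651/2.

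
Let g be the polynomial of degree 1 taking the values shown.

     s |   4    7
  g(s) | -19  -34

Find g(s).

Write g(s) = as + b. Substituting each data point gives a linear system:
  4a + b = -19
  7a + b = -34
Solving the system yields a = -5, b = 1.
So g(s) = -5s + 1.
Check: g(7) = -34. ✓

g(s) = -5s + 1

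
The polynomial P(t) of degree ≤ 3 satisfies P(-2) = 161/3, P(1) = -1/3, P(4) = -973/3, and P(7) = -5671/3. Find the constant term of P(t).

Write P(t) = at^3 + bt^2 + ct + d. Substituting each data point gives a linear system:
  -8a + 4b - 2c + d = 161/3
  a + b + c + d = -1/3
  64a + 16b + 4c + d = -973/3
  343a + 49b + 7c + d = -5671/3
Solving the system yields a = -6, b = 3, c = 3, d = -1/3.
So P(t) = -6t^3 + 3t^2 + 3t - 1/3.
The constant term is -1/3.

-1/3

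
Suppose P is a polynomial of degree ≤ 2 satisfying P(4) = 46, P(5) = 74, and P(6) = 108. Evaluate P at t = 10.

304

Forward differences of the values at t = 4, 5, 6:
  P  : 46  74  108
  Δ  : 28  34
  Δ^2: 6
The second differences are constant, confirming degree 2.
Interpolating (Newton forward form) and evaluating at t = 10 gives P(10) = 304.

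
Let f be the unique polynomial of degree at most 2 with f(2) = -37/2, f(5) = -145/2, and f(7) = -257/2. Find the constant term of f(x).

Write f(x) = ax^2 + bx + c. Substituting each data point gives a linear system:
  4a + 2b + c = -37/2
  25a + 5b + c = -145/2
  49a + 7b + c = -257/2
Solving the system yields a = -2, b = -4, c = -5/2.
So f(x) = -2x^2 - 4x - 5/2.
The constant term is -5/2.

-5/2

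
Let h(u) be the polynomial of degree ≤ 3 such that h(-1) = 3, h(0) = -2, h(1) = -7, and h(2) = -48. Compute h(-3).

157

Forward differences of the values at u = -1, 0, 1, 2:
  h  : 3  -2  -7  -48
  Δ  : -5  -5  -41
  Δ^2: 0  -36
  Δ^3: -36
The third differences are constant, confirming degree 3.
Interpolating (Newton forward form) and evaluating at u = -3 gives h(-3) = 157.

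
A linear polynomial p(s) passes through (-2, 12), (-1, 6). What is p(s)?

Write p(s) = as + b. Substituting each data point gives a linear system:
  -2a + b = 12
  -a + b = 6
Solving the system yields a = -6, b = 0.
So p(s) = -6s.
Check: p(-2) = 12. ✓

p(s) = -6s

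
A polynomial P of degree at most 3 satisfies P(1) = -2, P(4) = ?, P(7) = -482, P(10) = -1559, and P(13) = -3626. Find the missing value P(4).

The 4 known points determine the degree-3 polynomial uniquely.
Write P(t) = at^3 + bt^2 + ct + d. Substituting each data point gives a linear system:
  a + b + c + d = -2
  343a + 49b + 7c + d = -482
  1000a + 100b + 10c + d = -1559
  2197a + 169b + 13c + d = -3626
Solving the system yields a = -2, b = 5, c = -6, d = 1.
So P(t) = -2t^3 + 5t^2 - 6t + 1.
Then P(4) = -71.

-71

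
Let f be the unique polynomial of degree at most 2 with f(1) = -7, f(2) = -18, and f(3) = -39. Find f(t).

f(t) = -5t^2 + 4t - 6

Using the Lagrange interpolation formula with nodes 1, 2, 3:
  L_0(t) = (t - 2)(t - 3) / 2
  L_1(t) = (t - 1)(t - 3) / -1
  L_2(t) = (t - 1)(t - 2) / 2
Then f(t) = -7·L_0(t) - 18·L_1(t) - 39·L_2(t).
Expanding and collecting terms gives f(t) = -5t^2 + 4t - 6.
Check: f(2) = -18. ✓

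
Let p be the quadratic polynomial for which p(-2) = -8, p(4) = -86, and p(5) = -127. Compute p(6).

Write p(n) = an^2 + bn + c. Substituting each data point gives a linear system:
  4a - 2b + c = -8
  16a + 4b + c = -86
  25a + 5b + c = -127
Solving the system yields a = -4, b = -5, c = -2.
So p(n) = -4n² - 5n - 2.
Then p(6) = -176.

-176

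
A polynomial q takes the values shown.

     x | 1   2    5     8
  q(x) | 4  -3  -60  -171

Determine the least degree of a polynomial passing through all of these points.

2

Divided differences on the nodes 1, 2, 5, 8:
  order 0: 4  -3  -60  -171
  order 1: -7  -19  -37
  order 2: -3  -3
  order 3: 0
The order-2 divided differences are all -3 (nonzero) and every higher order vanishes, so the data lies on a polynomial of degree exactly 2.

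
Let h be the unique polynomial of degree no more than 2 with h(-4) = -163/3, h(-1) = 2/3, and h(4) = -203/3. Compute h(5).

Write h(x) = ax^2 + bx + c. Substituting each data point gives a linear system:
  16a - 4b + c = -163/3
  a - b + c = 2/3
  16a + 4b + c = -203/3
Solving the system yields a = -4, b = -5/3, c = 3.
So h(x) = -4x^2 - (5/3)x + 3.
Then h(5) = -316/3.

-316/3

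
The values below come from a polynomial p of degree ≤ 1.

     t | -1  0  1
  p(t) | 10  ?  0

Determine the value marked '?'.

5

On equispaced nodes a degree-1 polynomial has vanishing second forward difference, so
  p(-1) - 2·p(0) + p(1) = 0.
Substituting the known values and solving for p(0):
  -2·p(0) = -10
  p(0) = 5.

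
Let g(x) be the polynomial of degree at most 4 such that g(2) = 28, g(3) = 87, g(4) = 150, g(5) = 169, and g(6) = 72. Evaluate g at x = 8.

-878

Using the Lagrange interpolation formula with nodes 2, 3, 4, 5, 6:
  L_0(x) = (x - 3)(x - 4)(x - 5)(x - 6) / 24
  L_1(x) = (x - 2)(x - 4)(x - 5)(x - 6) / -6
  L_2(x) = (x - 2)(x - 3)(x - 5)(x - 6) / 4
  L_3(x) = (x - 2)(x - 3)(x - 4)(x - 6) / -6
  L_4(x) = (x - 2)(x - 3)(x - 4)(x - 5) / 24
Then g(x) = 28·L_0(x) + 87·L_1(x) + 150·L_2(x) + 169·L_3(x) + 72·L_4(x).
Expanding and collecting terms gives g(x) = -x^4 + 6x^3 + 3x^2 - 5x - 6.
Evaluating at x = 8: g(8) = -878.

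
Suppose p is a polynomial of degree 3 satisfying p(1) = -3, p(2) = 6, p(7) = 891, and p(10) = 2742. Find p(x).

Write p(x) = ax^3 + bx^2 + cx + d. Substituting each data point gives a linear system:
  a + b + c + d = -3
  8a + 4b + 2c + d = 6
  343a + 49b + 7c + d = 891
  1000a + 100b + 10c + d = 2742
Solving the system yields a = 3, b = -2, c = -6, d = 2.
So p(x) = 3x^3 - 2x^2 - 6x + 2.
Check: p(2) = 6. ✓

p(x) = 3x^3 - 2x^2 - 6x + 2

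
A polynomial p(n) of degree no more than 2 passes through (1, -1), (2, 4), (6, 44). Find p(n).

p(n) = n^2 + 2n - 4

Write p(n) = an^2 + bn + c. Substituting each data point gives a linear system:
  a + b + c = -1
  4a + 2b + c = 4
  36a + 6b + c = 44
Solving the system yields a = 1, b = 2, c = -4.
So p(n) = n^2 + 2n - 4.
Check: p(2) = 4. ✓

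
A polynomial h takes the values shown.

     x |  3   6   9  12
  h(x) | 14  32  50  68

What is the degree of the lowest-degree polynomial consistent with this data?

1

Forward differences of the values at x = 3, 6, 9, 12:
  h  : 14  32  50  68
  Δ  : 18  18  18
  Δ^2: 0  0
  Δ^3: 0
The first differences are constant (18) and nonzero, while all higher differences vanish, so the minimal degree is 1.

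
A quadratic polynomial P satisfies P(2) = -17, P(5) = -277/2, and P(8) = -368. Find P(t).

Write P(t) = at^2 + bt + c. Substituting each data point gives a linear system:
  4a + 2b + c = -17
  25a + 5b + c = -277/2
  64a + 8b + c = -368
Solving the system yields a = -6, b = 3/2, c = 4.
So P(t) = -6t^2 + (3/2)t + 4.
Check: P(5) = -277/2. ✓

P(t) = -6t^2 + (3/2)t + 4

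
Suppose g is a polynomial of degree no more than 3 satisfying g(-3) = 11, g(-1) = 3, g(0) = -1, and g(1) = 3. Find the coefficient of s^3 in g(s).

Write g(s) = as^3 + bs^2 + cs + d. Substituting each data point gives a linear system:
  -27a + 9b - 3c + d = 11
  -a + b - c + d = 3
  d = -1
  a + b + c + d = 3
Solving the system yields a = 1, b = 4, c = -1, d = -1.
So g(s) = s^3 + 4s^2 - s - 1.
The leading coefficient is 1.

1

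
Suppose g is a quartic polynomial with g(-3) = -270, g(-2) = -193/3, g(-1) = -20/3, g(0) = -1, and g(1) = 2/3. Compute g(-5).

Using the Lagrange interpolation formula with nodes -3, -2, -1, 0, 1:
  L_0(s) = (s + 2)(s + 1)s(s - 1) / 24
  L_1(s) = (s + 3)(s + 1)s(s - 1) / -6
  L_2(s) = (s + 3)(s + 2)s(s - 1) / 4
  L_3(s) = (s + 3)(s + 2)(s + 1)(s - 1) / -6
  L_4(s) = (s + 3)(s + 2)(s + 1)s / 24
Then g(s) = -270·L_0(s) - 193/3·L_1(s) - 20/3·L_2(s) - 1·L_3(s) + 2/3·L_4(s).
Expanding and collecting terms gives g(s) = -2s^4 + 4s^3 - (1/3)s - 1.
Evaluating at s = -5: g(-5) = -5248/3.

-5248/3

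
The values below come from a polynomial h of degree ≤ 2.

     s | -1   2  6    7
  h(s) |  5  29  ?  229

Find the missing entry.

The 3 known points determine the degree-2 polynomial uniquely.
Write h(s) = as^2 + bs + c. Substituting each data point gives a linear system:
  a - b + c = 5
  4a + 2b + c = 29
  49a + 7b + c = 229
Solving the system yields a = 4, b = 4, c = 5.
So h(s) = 4s² + 4s + 5.
Then h(6) = 173.

173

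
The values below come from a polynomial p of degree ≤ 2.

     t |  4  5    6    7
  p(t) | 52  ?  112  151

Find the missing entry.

The 3 known points determine the degree-2 polynomial uniquely.
Write p(t) = at^2 + bt + c. Substituting each data point gives a linear system:
  16a + 4b + c = 52
  36a + 6b + c = 112
  49a + 7b + c = 151
Solving the system yields a = 3, b = 0, c = 4.
So p(t) = 3t^2 + 4.
Then p(5) = 79.

79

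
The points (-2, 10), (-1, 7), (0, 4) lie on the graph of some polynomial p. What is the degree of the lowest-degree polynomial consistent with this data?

1

Forward differences of the values at x = -2, -1, 0:
  p  : 10  7  4
  Δ  : -3  -3
  Δ^2: 0
The first differences are constant (-3) and nonzero, while all higher differences vanish, so the minimal degree is 1.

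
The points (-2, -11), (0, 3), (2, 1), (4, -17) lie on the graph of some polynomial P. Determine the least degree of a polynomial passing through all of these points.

2

Forward differences of the values at s = -2, 0, 2, 4:
  P  : -11  3  1  -17
  Δ  : 14  -2  -18
  Δ^2: -16  -16
  Δ^3: 0
The second differences are constant (-16) and nonzero, while all higher differences vanish, so the minimal degree is 2.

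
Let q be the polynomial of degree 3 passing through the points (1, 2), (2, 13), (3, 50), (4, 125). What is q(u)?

Write q(u) = au^3 + bu^2 + cu + d. Substituting each data point gives a linear system:
  a + b + c + d = 2
  8a + 4b + 2c + d = 13
  27a + 9b + 3c + d = 50
  64a + 16b + 4c + d = 125
Solving the system yields a = 2, b = 1, c = -6, d = 5.
So q(u) = 2u^3 + u^2 - 6u + 5.
Check: q(4) = 125. ✓

q(u) = 2u^3 + u^2 - 6u + 5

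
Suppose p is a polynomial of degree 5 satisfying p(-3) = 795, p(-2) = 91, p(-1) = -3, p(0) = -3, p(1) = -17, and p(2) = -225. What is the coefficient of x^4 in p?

Write p(x) = ax^5 + bx^4 + cx^3 + dx^2 + ex + k. Substituting each data point gives a linear system:
  -243a + 81b - 27c + 9d - 3e + k = 795
  -32a + 16b - 8c + 4d - 2e + k = 91
  -a + b - c + d - e + k = -3
  k = -3
  a + b + c + d + e + k = -17
  32a + 16b + 8c + 4d + 2e + k = -225
Solving the system yields a = -4, b = -3, c = -4, d = -4, e = 1, k = -3.
So p(x) = -4x^5 - 3x^4 - 4x^3 - 4x^2 + x - 3.
The coefficient of x^4 is -3.

-3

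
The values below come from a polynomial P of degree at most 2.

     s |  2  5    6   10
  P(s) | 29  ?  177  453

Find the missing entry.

128

The 3 known points determine the degree-2 polynomial uniquely.
Write P(s) = as^2 + bs + c. Substituting each data point gives a linear system:
  4a + 2b + c = 29
  36a + 6b + c = 177
  100a + 10b + c = 453
Solving the system yields a = 4, b = 5, c = 3.
So P(s) = 4s^2 + 5s + 3.
Then P(5) = 128.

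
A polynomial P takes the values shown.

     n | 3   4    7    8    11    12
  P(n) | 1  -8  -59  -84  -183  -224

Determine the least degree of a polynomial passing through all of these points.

2

Divided differences on the nodes 3, 4, 7, 8, 11, 12:
  order 0: 1  -8  -59  -84  -183  -224
  order 1: -9  -17  -25  -33  -41
  order 2: -2  -2  -2  -2
  order 3: 0  0  0
  order 4: 0  0
  order 5: 0
The order-2 divided differences are all -2 (nonzero) and every higher order vanishes, so the data lies on a polynomial of degree exactly 2.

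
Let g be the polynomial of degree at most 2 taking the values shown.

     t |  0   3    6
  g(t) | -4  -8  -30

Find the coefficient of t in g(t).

Write g(t) = at^2 + bt + c. Substituting each data point gives a linear system:
  c = -4
  9a + 3b + c = -8
  36a + 6b + c = -30
Solving the system yields a = -1, b = 5/3, c = -4.
So g(t) = -t² + (5/3)t - 4.
The coefficient of t is 5/3.

5/3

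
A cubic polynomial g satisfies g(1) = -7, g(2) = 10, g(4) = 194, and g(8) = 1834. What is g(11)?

4933

Using the Lagrange interpolation formula with nodes 1, 2, 4, 8:
  L_0(s) = (s - 2)(s - 4)(s - 8) / -21
  L_1(s) = (s - 1)(s - 4)(s - 8) / 12
  L_2(s) = (s - 1)(s - 2)(s - 8) / -24
  L_3(s) = (s - 1)(s - 2)(s - 4) / 168
Then g(s) = -7·L_0(s) + 10·L_1(s) + 194·L_2(s) + 1834·L_3(s).
Expanding and collecting terms gives g(s) = 4s^3 - 3s^2 - 2s - 6.
Evaluating at s = 11: g(11) = 4933.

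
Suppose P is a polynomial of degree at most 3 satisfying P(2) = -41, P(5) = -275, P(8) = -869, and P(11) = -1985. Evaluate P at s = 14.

-3785

Write P(s) = as^3 + bs^2 + cs + d. Substituting each data point gives a linear system:
  8a + 4b + 2c + d = -41
  125a + 25b + 5c + d = -275
  512a + 64b + 8c + d = -869
  1331a + 121b + 11c + d = -1985
Solving the system yields a = -1, b = -5, c = -4, d = -5.
So P(s) = -s^3 - 5s^2 - 4s - 5.
Then P(14) = -3785.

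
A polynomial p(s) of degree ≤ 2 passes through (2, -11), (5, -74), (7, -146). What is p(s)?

Write p(s) = as^2 + bs + c. Substituting each data point gives a linear system:
  4a + 2b + c = -11
  25a + 5b + c = -74
  49a + 7b + c = -146
Solving the system yields a = -3, b = 0, c = 1.
So p(s) = -3s² + 1.
Check: p(5) = -74. ✓

p(s) = -3s^2 + 1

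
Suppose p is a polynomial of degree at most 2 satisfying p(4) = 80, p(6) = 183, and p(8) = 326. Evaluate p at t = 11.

1231/2

Using the Lagrange interpolation formula with nodes 4, 6, 8:
  L_0(t) = (t - 6)(t - 8) / 8
  L_1(t) = (t - 4)(t - 8) / -4
  L_2(t) = (t - 4)(t - 6) / 8
Then p(t) = 80·L_0(t) + 183·L_1(t) + 326·L_2(t).
Expanding and collecting terms gives p(t) = 5t^2 + (3/2)t - 6.
Evaluating at t = 11: p(11) = 1231/2.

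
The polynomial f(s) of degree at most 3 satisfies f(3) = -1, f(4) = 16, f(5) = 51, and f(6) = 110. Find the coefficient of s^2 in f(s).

Write f(s) = as^3 + bs^2 + cs + d. Substituting each data point gives a linear system:
  27a + 9b + 3c + d = -1
  64a + 16b + 4c + d = 16
  125a + 25b + 5c + d = 51
  216a + 36b + 6c + d = 110
Solving the system yields a = 1, b = -3, c = 1, d = -4.
So f(s) = s³ - 3s² + s - 4.
The coefficient of s^2 is -3.

-3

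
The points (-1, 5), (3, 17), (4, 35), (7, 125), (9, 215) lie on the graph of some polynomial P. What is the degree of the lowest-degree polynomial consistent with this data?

2

Divided differences on the nodes -1, 3, 4, 7, 9:
  order 0: 5  17  35  125  215
  order 1: 3  18  30  45
  order 2: 3  3  3
  order 3: 0  0
  order 4: 0
The order-2 divided differences are all 3 (nonzero) and every higher order vanishes, so the data lies on a polynomial of degree exactly 2.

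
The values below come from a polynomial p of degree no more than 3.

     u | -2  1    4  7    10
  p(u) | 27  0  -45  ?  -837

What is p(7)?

-270

The 4 known points determine the degree-3 polynomial uniquely.
Write p(u) = au^3 + bu^2 + cu + d. Substituting each data point gives a linear system:
  -8a + 4b - 2c + d = 27
  a + b + c + d = 0
  64a + 16b + 4c + d = -45
  1000a + 100b + 10c + d = -837
Solving the system yields a = -1, b = 2, c = -4, d = 3.
So p(u) = -u^3 + 2u^2 - 4u + 3.
Then p(7) = -270.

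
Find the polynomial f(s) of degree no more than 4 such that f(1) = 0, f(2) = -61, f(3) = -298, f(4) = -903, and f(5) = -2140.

Using the Lagrange interpolation formula with nodes 1, 2, 3, 4, 5:
  L_0(s) = (s - 2)(s - 3)(s - 4)(s - 5) / 24
  L_1(s) = (s - 1)(s - 3)(s - 4)(s - 5) / -6
  L_2(s) = (s - 1)(s - 2)(s - 4)(s - 5) / 4
  L_3(s) = (s - 1)(s - 2)(s - 3)(s - 5) / -6
  L_4(s) = (s - 1)(s - 2)(s - 3)(s - 4) / 24
Then f(s) = 0·L_0(s) - 61·L_1(s) - 298·L_2(s) - 903·L_3(s) - 2140·L_4(s).
Expanding and collecting terms gives f(s) = -3s^4 - 2s^3 - s^2 + s + 5.
Check: f(4) = -903. ✓

f(s) = -3s^4 - 2s^3 - s^2 + s + 5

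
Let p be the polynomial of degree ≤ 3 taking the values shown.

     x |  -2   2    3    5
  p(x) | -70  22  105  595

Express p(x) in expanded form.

Write p(x) = ax^3 + bx^2 + cx + d. Substituting each data point gives a linear system:
  -8a + 4b - 2c + d = -70
  8a + 4b + 2c + d = 22
  27a + 9b + 3c + d = 105
  125a + 25b + 5c + d = 595
Solving the system yields a = 6, b = -6, c = -1, d = 0.
So p(x) = 6x³ - 6x² - x.
Check: p(3) = 105. ✓

p(x) = 6x^3 - 6x^2 - x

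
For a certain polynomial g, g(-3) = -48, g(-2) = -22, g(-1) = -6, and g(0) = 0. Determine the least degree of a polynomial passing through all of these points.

2

Forward differences of the values at x = -3, -2, -1, 0:
  g  : -48  -22  -6  0
  Δ  : 26  16  6
  Δ^2: -10  -10
  Δ^3: 0
The second differences are constant (-10) and nonzero, while all higher differences vanish, so the minimal degree is 2.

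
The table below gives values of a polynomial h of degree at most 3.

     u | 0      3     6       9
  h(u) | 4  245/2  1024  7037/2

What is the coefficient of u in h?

Write h(u) = au^3 + bu^2 + cu + d. Substituting each data point gives a linear system:
  d = 4
  27a + 9b + 3c + d = 245/2
  216a + 36b + 6c + d = 1024
  729a + 81b + 9c + d = 7037/2
Solving the system yields a = 5, b = -3/2, c = -1, d = 4.
So h(u) = 5u^3 - (3/2)u^2 - u + 4.
The coefficient of u is -1.

-1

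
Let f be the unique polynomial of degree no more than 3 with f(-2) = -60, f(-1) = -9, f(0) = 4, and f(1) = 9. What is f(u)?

f(u) = 5u^3 - 4u^2 + 4u + 4

Write f(u) = au^3 + bu^2 + cu + d. Substituting each data point gives a linear system:
  -8a + 4b - 2c + d = -60
  -a + b - c + d = -9
  d = 4
  a + b + c + d = 9
Solving the system yields a = 5, b = -4, c = 4, d = 4.
So f(u) = 5u³ - 4u² + 4u + 4.
Check: f(1) = 9. ✓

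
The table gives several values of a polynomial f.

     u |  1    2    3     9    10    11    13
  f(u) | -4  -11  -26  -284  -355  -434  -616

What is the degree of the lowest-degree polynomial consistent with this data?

2

Divided differences on the nodes 1, 2, 3, 9, 10, 11, 13:
  order 0: -4  -11  -26  -284  -355  -434  -616
  order 1: -7  -15  -43  -71  -79  -91
  order 2: -4  -4  -4  -4  -4
  order 3: 0  0  0  0
  order 4: 0  0  0
  order 5: 0  0
  order 6: 0
The order-2 divided differences are all -4 (nonzero) and every higher order vanishes, so the data lies on a polynomial of degree exactly 2.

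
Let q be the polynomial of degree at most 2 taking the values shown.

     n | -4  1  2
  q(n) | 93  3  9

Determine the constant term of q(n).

5

Write q(n) = an^2 + bn + c. Substituting each data point gives a linear system:
  16a - 4b + c = 93
  a + b + c = 3
  4a + 2b + c = 9
Solving the system yields a = 4, b = -6, c = 5.
So q(n) = 4n² - 6n + 5.
The constant term is 5.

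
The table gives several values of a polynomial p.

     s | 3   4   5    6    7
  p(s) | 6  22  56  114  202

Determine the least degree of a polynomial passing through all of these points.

3

Forward differences of the values at s = 3, 4, 5, 6, 7:
  p  : 6  22  56  114  202
  Δ  : 16  34  58  88
  Δ^2: 18  24  30
  Δ^3: 6  6
  Δ^4: 0
The third differences are constant (6) and nonzero, while all higher differences vanish, so the minimal degree is 3.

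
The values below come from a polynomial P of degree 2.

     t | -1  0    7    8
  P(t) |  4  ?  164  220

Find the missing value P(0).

The 3 known points determine the degree-2 polynomial uniquely.
Write P(t) = at^2 + bt + c. Substituting each data point gives a linear system:
  a - b + c = 4
  49a + 7b + c = 164
  64a + 8b + c = 220
Solving the system yields a = 4, b = -4, c = -4.
So P(t) = 4t^2 - 4t - 4.
Then P(0) = -4.

-4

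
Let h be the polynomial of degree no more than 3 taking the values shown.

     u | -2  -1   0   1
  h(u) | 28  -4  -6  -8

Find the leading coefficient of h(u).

-5

Write h(u) = au^3 + bu^2 + cu + d. Substituting each data point gives a linear system:
  -8a + 4b - 2c + d = 28
  -a + b - c + d = -4
  d = -6
  a + b + c + d = -8
Solving the system yields a = -5, b = 0, c = 3, d = -6.
So h(u) = -5u^3 + 3u - 6.
The leading coefficient is -5.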